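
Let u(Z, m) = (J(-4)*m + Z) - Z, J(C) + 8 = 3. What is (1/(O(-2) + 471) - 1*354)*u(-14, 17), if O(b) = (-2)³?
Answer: 13931585/463 ≈ 30090.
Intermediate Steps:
J(C) = -5 (J(C) = -8 + 3 = -5)
O(b) = -8
u(Z, m) = -5*m (u(Z, m) = (-5*m + Z) - Z = (Z - 5*m) - Z = -5*m)
(1/(O(-2) + 471) - 1*354)*u(-14, 17) = (1/(-8 + 471) - 1*354)*(-5*17) = (1/463 - 354)*(-85) = -163901/463*(-85) = 13931585/463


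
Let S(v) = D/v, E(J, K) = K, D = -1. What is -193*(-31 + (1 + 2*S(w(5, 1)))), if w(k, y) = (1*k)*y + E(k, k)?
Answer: 29143/5 ≈ 5828.6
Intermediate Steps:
w(k, y) = k + k*y (w(k, y) = (1*k)*y + k = k*y + k = k + k*y)
S(v) = -1/v
-193*(-31 + (1 + 2*S(w(5, 1)))) = -193*(-31 + (1 + 2*(-1/(5*(1 + 1))))) = -193*(-31 + (1 + 2*(-1/(5*2)))) = -193*(-31 + (1 + 2*(-1/10))) = -193*(-31 + (1 + 2*(-1*⅒))) = -193*(-31 + (1 + 2*(-⅒))) = -193*(-31 + (1 - ⅕)) = -193*(-31 + ⅘) = -193*(-151/5) = 29143/5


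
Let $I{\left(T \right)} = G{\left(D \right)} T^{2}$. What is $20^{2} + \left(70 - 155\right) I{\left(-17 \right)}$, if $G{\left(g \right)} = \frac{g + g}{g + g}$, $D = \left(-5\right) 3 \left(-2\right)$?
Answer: $-24165$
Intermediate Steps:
$D = 30$ ($D = \left(-15\right) \left(-2\right) = 30$)
$G{\left(g \right)} = 1$ ($G{\left(g \right)} = \frac{2 g}{2 g} = 2 g \frac{1}{2 g} = 1$)
$I{\left(T \right)} = T^{2}$ ($I{\left(T \right)} = 1 T^{2} = T^{2}$)
$20^{2} + \left(70 - 155\right) I{\left(-17 \right)} = 20^{2} + \left(70 - 155\right) \left(-17\right)^{2} = 400 - 24565 = -24165$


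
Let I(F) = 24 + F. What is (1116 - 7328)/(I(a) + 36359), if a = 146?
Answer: -6212/36529 ≈ -0.17006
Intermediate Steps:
(1116 - 7328)/(I(a) + 36359) = (1116 - 7328)/((24 + 146) + 36359) = -6212/(170 + 36359) = -6212/36529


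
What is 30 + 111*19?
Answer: 2139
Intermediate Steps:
30 + 111*19 = 30 + 2109 = 2139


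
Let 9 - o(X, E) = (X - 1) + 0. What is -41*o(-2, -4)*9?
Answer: -4428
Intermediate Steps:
o(X, E) = 10 - X (o(X, E) = 9 - ((X - 1) + 0) = 9 - ((-1 + X) + 0) = 9 - (-1 + X) = 9 + (1 - X) = 10 - X)
-41*o(-2, -4)*9 = -41*(10 - 1*(-2))*9 = -41*(10 + 2)*9 = -41*12*9 = -492*9 = -4428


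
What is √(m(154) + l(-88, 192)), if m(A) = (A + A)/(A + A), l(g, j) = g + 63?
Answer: 2*I*√6 ≈ 4.899*I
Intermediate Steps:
l(g, j) = 63 + g
m(A) = 1 (m(A) = (2*A)/((2*A)) = (2*A)*(1/(2*A)) = 1)
√(m(154) + l(-88, 192)) = √(1 + (63 - 88)) = √(1 - 25) = √(-24) = 2*I*√6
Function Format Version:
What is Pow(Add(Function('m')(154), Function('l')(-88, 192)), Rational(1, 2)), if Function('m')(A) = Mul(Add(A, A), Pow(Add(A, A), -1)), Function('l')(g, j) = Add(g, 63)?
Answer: Mul(2, I, Pow(6, Rational(1, 2))) ≈ Mul(4.8990, I)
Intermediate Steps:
Function('l')(g, j) = Add(63, g)
Function('m')(A) = 1 (Function('m')(A) = Mul(Mul(2, A), Pow(Mul(2, A), -1)) = Mul(Mul(2, A), Mul(Rational(1, 2), Pow(A, -1))) = 1)
Pow(Add(Function('m')(154), Function('l')(-88, 192)), Rational(1, 2)) = Pow(Add(1, Add(63, -88)), Rational(1, 2)) = Pow(Add(1, -25), Rational(1, 2)) = Pow(-24, Rational(1, 2)) = Mul(2, I, Pow(6, Rational(1, 2)))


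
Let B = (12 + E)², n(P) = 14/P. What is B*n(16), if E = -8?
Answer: 14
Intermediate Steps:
B = 16 (B = (12 - 8)² = 4² = 16)
B*n(16) = 16*(14/16) = 16*(14*(1/16)) = 16*(7/8) = 14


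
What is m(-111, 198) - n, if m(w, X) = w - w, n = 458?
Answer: -458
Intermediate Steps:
m(w, X) = 0
m(-111, 198) - n = 0 - 1*458 = 0 - 458 = -458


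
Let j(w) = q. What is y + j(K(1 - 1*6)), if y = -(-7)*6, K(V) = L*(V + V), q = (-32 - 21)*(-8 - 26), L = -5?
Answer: 1844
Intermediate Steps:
q = 1802 (q = -53*(-34) = 1802)
K(V) = -10*V (K(V) = -5*(V + V) = -10*V)
y = 42 (y = -7*(-6) = 42)
j(w) = 1802
y + j(K(1 - 1*6)) = 42 + 1802 = 1844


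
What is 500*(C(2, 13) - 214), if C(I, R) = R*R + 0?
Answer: -22500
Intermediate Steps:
C(I, R) = R² (C(I, R) = R² + 0 = R²)
500*(C(2, 13) - 214) = 500*(13² - 214) = 500*(169 - 214) = 500*(-45) = -22500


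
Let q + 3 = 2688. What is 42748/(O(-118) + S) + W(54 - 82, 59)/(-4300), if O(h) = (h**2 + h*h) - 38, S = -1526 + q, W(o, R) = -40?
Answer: 9248758/6228335 ≈ 1.4849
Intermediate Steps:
q = 2685 (q = -3 + 2688 = 2685)
S = 1159 (S = -1526 + 2685 = 1159)
O(h) = -38 + 2*h**2 (O(h) = (h**2 + h**2) - 38 = 2*h**2 - 38 = -38 + 2*h**2)
42748/(O(-118) + S) + W(54 - 82, 59)/(-4300) = 42748/((-38 + 2*(-118)**2) + 1159) - 40/(-4300) = 42748/((-38 + 2*13924) + 1159) - 40*(-1/4300) = 42748/((-38 + 27848) + 1159) + 2/215 = 42748/(27810 + 1159) + 2/215 = 42748/28969 + 2/215 = 9248758/6228335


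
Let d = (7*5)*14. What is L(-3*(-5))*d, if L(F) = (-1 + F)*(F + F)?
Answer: 205800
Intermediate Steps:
L(F) = 2*F*(-1 + F) (L(F) = (-1 + F)*(2*F) = 2*F*(-1 + F))
d = 490 (d = 35*14 = 490)
L(-3*(-5))*d = (2*(-3*(-5))*(-1 - 3*(-5)))*490 = (2*15*(-1 + 15))*490 = (2*15*14)*490 = 420*490 = 205800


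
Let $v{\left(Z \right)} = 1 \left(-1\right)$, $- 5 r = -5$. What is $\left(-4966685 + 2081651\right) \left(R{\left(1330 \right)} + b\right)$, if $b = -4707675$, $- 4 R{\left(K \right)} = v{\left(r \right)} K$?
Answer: $13580843162145$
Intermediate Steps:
$r = 1$ ($r = \left(- \frac{1}{5}\right) \left(-5\right) = 1$)
$v{\left(Z \right)} = -1$
$R{\left(K \right)} = \frac{K}{4}$ ($R{\left(K \right)} = - \frac{\left(-1\right) K}{4} = \frac{K}{4}$)
$\left(-4966685 + 2081651\right) \left(R{\left(1330 \right)} + b\right) = \left(-4966685 + 2081651\right) \left(\frac{1}{4} \cdot 1330 - 4707675\right) = - 2885034 \left(\frac{665}{2} - 4707675\right) = \left(-2885034\right) \left(- \frac{9414685}{2}\right) = 13580843162145$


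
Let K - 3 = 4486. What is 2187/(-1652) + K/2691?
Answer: 1530611/4445532 ≈ 0.34430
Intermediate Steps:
K = 4489 (K = 3 + 4486 = 4489)
2187/(-1652) + K/2691 = 2187/(-1652) + 4489/2691 = 2187*(-1/1652) + 4489*(1/2691) = -2187/1652 + 4489/2691 = 1530611/4445532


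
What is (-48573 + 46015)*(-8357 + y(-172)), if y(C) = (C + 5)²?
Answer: -49962856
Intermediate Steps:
y(C) = (5 + C)²
(-48573 + 46015)*(-8357 + y(-172)) = (-48573 + 46015)*(-8357 + (5 - 172)²) = -2558*(-8357 + (-167)²) = -2558*(-8357 + 27889) = -2558*19532 = -49962856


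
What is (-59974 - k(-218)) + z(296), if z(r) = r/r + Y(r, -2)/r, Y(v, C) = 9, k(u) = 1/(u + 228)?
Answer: -88760143/1480 ≈ -59973.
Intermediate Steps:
k(u) = 1/(228 + u)
z(r) = 1 + 9/r (z(r) = r/r + 9/r = 1 + 9/r)
(-59974 - k(-218)) + z(296) = (-59974 - 1/(228 - 218)) + (9 + 296)/296 = (-59974 - 1/10) + (1/296)*305 = (-59974 - 1*⅒) + 305/296 = (-59974 - ⅒) + 305/296 = -599741/10 + 305/296 = -88760143/1480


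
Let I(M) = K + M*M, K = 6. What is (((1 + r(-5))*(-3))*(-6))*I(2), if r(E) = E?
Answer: -720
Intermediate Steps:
I(M) = 6 + M² (I(M) = 6 + M*M = 6 + M²)
(((1 + r(-5))*(-3))*(-6))*I(2) = (((1 - 5)*(-3))*(-6))*(6 + 2²) = (-4*(-3)*(-6))*(6 + 4) = (12*(-6))*10 = -72*10 = -720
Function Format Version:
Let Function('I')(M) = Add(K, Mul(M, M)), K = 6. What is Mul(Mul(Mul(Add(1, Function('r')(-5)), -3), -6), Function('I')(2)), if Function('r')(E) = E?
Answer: -720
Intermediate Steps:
Function('I')(M) = Add(6, Pow(M, 2)) (Function('I')(M) = Add(6, Mul(M, M)) = Add(6, Pow(M, 2)))
Mul(Mul(Mul(Add(1, Function('r')(-5)), -3), -6), Function('I')(2)) = Mul(Mul(Mul(Add(1, -5), -3), -6), Add(6, Pow(2, 2))) = Mul(Mul(Mul(-4, -3), -6), Add(6, 4)) = Mul(Mul(12, -6), 10) = Mul(-72, 10) = -720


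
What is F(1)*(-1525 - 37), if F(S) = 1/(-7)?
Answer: 1562/7 ≈ 223.14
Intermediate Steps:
F(S) = -⅐
F(1)*(-1525 - 37) = -(-1525 - 37)/7 = -⅐*(-1562) = 1562/7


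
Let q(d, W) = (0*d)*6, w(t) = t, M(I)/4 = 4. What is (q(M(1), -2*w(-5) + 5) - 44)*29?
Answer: -1276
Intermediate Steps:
M(I) = 16 (M(I) = 4*4 = 16)
q(d, W) = 0 (q(d, W) = 0*6 = 0)
(q(M(1), -2*w(-5) + 5) - 44)*29 = (0 - 44)*29 = -44*29 = -1276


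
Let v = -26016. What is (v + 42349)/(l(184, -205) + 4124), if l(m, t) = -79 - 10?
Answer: 16333/4035 ≈ 4.0478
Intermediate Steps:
l(m, t) = -89
(v + 42349)/(l(184, -205) + 4124) = (-26016 + 42349)/(-89 + 4124) = 16333/4035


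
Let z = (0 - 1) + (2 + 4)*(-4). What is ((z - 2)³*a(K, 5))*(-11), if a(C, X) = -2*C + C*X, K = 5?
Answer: 3247695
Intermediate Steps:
z = -25 (z = -1 + 6*(-4) = -1 - 24 = -25)
((z - 2)³*a(K, 5))*(-11) = ((-25 - 2)³*(5*(-2 + 5)))*(-11) = ((-27)³*(5*3))*(-11) = -19683*15*(-11) = -295245*(-11) = 3247695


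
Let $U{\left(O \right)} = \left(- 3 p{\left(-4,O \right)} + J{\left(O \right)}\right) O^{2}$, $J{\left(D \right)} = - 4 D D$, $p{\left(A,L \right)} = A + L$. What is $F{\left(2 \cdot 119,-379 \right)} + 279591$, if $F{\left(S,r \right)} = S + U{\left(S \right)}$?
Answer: $-12873655203$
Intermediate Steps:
$J{\left(D \right)} = - 4 D^{2}$
$U{\left(O \right)} = O^{2} \left(12 - 4 O^{2} - 3 O\right)$ ($U{\left(O \right)} = \left(- 3 \left(-4 + O\right) - 4 O^{2}\right) O^{2} = \left(\left(12 - 3 O\right) - 4 O^{2}\right) O^{2} = \left(12 - 4 O^{2} - 3 O\right) O^{2} = O^{2} \left(12 - 4 O^{2} - 3 O\right)$)
$F{\left(S,r \right)} = S + S^{2} \left(12 - 4 S^{2} - 3 S\right)$
$F{\left(2 \cdot 119,-379 \right)} + 279591 = 2 \cdot 119 \left(1 + 2 \cdot 119 \left(12 - 4 \left(2 \cdot 119\right)^{2} - 3 \cdot 2 \cdot 119\right)\right) + 279591 = 238 \left(1 + 238 \left(12 - 4 \cdot 238^{2} - 714\right)\right) + 279591 = 238 \left(1 + 238 \left(12 - 226576 - 714\right)\right) + 279591 = 238 \left(1 + 238 \left(-227278\right)\right) + 279591 = 238 \left(1 - 54092164\right) + 279591 = 238 \left(-54092163\right) + 279591 = -12873934794 + 279591 = -12873655203$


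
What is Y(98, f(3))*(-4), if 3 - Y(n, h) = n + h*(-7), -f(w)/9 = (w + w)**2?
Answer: 9452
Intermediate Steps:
f(w) = -36*w**2 (f(w) = -9*(w + w)**2 = -9*4*w**2 = -36*w**2)
Y(n, h) = 3 - n + 7*h (Y(n, h) = 3 - (n + h*(-7)) = 3 - (n - 7*h) = 3 + (-n + 7*h) = 3 - n + 7*h)
Y(98, f(3))*(-4) = (3 - 1*98 + 7*(-36*3**2))*(-4) = (3 - 98 + 7*(-36*9))*(-4) = (3 - 98 + 7*(-324))*(-4) = (3 - 98 - 2268)*(-4) = -2363*(-4) = 9452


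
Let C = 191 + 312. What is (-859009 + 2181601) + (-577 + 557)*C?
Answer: 1312532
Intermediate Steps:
C = 503
(-859009 + 2181601) + (-577 + 557)*C = (-859009 + 2181601) + (-577 + 557)*503 = 1322592 - 20*503 = 1322592 - 10060 = 1312532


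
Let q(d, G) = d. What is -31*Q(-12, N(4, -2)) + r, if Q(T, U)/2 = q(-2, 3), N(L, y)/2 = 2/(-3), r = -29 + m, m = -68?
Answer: 27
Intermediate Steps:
r = -97 (r = -29 - 68 = -97)
N(L, y) = -4/3 (N(L, y) = 2*(2/(-3)) = 2*(2*(-⅓)) = 2*(-⅔) = -4/3)
Q(T, U) = -4 (Q(T, U) = 2*(-2) = -4)
-31*Q(-12, N(4, -2)) + r = -31*(-4) - 97 = 124 - 97 = 27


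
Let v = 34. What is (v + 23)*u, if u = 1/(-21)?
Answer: -19/7 ≈ -2.7143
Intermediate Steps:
u = -1/21 ≈ -0.047619
(v + 23)*u = (34 + 23)*(-1/21) = 57*(-1/21) = -19/7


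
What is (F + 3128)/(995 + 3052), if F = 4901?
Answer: 8029/4047 ≈ 1.9839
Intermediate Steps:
(F + 3128)/(995 + 3052) = (4901 + 3128)/(995 + 3052) = 8029/4047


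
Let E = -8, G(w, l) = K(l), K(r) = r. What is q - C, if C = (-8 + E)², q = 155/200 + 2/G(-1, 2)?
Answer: -10169/40 ≈ -254.23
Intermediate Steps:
G(w, l) = l
q = 71/40 (q = 155/200 + 2/2 = 155*(1/200) + 2*(½) = 31/40 + 1 = 71/40 ≈ 1.7750)
C = 256 (C = (-8 - 8)² = (-16)² = 256)
q - C = 71/40 - 1*256 = 71/40 - 256 = -10169/40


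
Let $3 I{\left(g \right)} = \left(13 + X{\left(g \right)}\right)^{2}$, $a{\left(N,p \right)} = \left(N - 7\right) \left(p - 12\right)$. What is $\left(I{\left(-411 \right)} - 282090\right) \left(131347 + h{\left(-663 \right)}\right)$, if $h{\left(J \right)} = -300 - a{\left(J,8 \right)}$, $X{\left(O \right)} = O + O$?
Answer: $-8206459521$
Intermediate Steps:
$X{\left(O \right)} = 2 O$
$a{\left(N,p \right)} = \left(-12 + p\right) \left(-7 + N\right)$ ($a{\left(N,p \right)} = \left(-7 + N\right) \left(-12 + p\right) = \left(-12 + p\right) \left(-7 + N\right)$)
$I{\left(g \right)} = \frac{\left(13 + 2 g\right)^{2}}{3}$
$h{\left(J \right)} = -328 + 4 J$ ($h{\left(J \right)} = -300 - \left(84 - 12 J - 56 + J 8\right) = -300 - \left(84 - 12 J - 56 + 8 J\right) = -300 - \left(28 - 4 J\right) = -300 + \left(-28 + 4 J\right) = -328 + 4 J$)
$\left(I{\left(-411 \right)} - 282090\right) \left(131347 + h{\left(-663 \right)}\right) = \left(\frac{\left(13 + 2 \left(-411\right)\right)^{2}}{3} - 282090\right) \left(131347 + \left(-328 + 4 \left(-663\right)\right)\right) = \left(\frac{\left(13 - 822\right)^{2}}{3} - 282090\right) \left(131347 - 2980\right) = \left(\frac{\left(-809\right)^{2}}{3} - 282090\right) \left(131347 - 2980\right) = \left(\frac{1}{3} \cdot 654481 - 282090\right) 128367 = \left(\frac{654481}{3} - 282090\right) 128367 = \left(- \frac{191789}{3}\right) 128367 = -8206459521$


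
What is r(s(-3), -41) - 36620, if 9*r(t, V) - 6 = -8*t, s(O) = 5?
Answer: -329614/9 ≈ -36624.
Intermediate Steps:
r(t, V) = ⅔ - 8*t/9 (r(t, V) = ⅔ + (-8*t)/9 = ⅔ - 8*t/9)
r(s(-3), -41) - 36620 = (⅔ - 8/9*5) - 36620 = (⅔ - 40/9) - 36620 = -34/9 - 36620 = -329614/9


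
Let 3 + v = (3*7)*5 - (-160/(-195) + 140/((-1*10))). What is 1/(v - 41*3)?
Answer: -39/305 ≈ -0.12787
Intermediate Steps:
v = 4492/39 (v = -3 + ((3*7)*5 - (-160/(-195) + 140/((-1*10)))) = -3 + (21*5 - (-160*(-1/195) + 140/(-10))) = -3 + (105 - (32/39 + 140*(-⅒))) = -3 + (105 - (32/39 - 14)) = -3 + (105 - 1*(-514/39)) = -3 + (105 + 514/39) = -3 + 4609/39 = 4492/39 ≈ 115.18)
1/(v - 41*3) = 1/(4492/39 - 41*3) = 1/(4492/39 - 1*123) = 1/(4492/39 - 123) = 1/(-305/39) = -39/305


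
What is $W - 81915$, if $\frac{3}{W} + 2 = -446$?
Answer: $- \frac{36697923}{448} \approx -81915.0$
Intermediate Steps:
$W = - \frac{3}{448}$ ($W = \frac{3}{-2 - 446} = \frac{3}{-448} = 3 \left(- \frac{1}{448}\right) = - \frac{3}{448} \approx -0.0066964$)
$W - 81915 = - \frac{3}{448} - 81915 = - \frac{36697923}{448}$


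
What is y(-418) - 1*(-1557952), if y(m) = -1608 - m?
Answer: 1556762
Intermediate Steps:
y(-418) - 1*(-1557952) = (-1608 - 1*(-418)) - 1*(-1557952) = (-1608 + 418) + 1557952 = -1190 + 1557952 = 1556762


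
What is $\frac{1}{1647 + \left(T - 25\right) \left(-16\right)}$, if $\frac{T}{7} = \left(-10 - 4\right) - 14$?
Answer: $\frac{1}{5183} \approx 0.00019294$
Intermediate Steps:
$T = -196$ ($T = 7 \left(\left(-10 - 4\right) - 14\right) = 7 \left(-14 - 14\right) = 7 \left(-28\right) = -196$)
$\frac{1}{1647 + \left(T - 25\right) \left(-16\right)} = \frac{1}{1647 + \left(-196 - 25\right) \left(-16\right)} = \frac{1}{1647 - -3536} = \frac{1}{1647 + 3536} = \frac{1}{5183}$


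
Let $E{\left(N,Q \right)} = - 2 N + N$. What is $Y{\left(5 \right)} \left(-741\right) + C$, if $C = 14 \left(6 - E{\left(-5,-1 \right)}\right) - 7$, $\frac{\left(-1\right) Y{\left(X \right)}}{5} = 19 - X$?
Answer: $51877$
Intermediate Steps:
$Y{\left(X \right)} = -95 + 5 X$ ($Y{\left(X \right)} = - 5 \left(19 - X\right) = -95 + 5 X$)
$E{\left(N,Q \right)} = - N$
$C = 7$ ($C = 14 \left(6 - \left(-1\right) \left(-5\right)\right) - 7 = 14 \left(6 - 5\right) - 7 = 14 \cdot 1 - 7 = 14 - 7 = 7$)
$Y{\left(5 \right)} \left(-741\right) + C = \left(-95 + 5 \cdot 5\right) \left(-741\right) + 7 = \left(-95 + 25\right) \left(-741\right) + 7 = \left(-70\right) \left(-741\right) + 7 = 51870 + 7 = 51877$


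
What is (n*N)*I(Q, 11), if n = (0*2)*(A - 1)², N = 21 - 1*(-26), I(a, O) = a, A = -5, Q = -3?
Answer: 0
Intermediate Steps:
N = 47 (N = 21 + 26 = 47)
n = 0 (n = (0*2)*(-5 - 1)² = 0*(-6)² = 0*36 = 0)
(n*N)*I(Q, 11) = (0*47)*(-3) = 0*(-3) = 0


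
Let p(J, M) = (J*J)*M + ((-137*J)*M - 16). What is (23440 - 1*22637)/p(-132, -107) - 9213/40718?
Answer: -17518155395/77351414548 ≈ -0.22648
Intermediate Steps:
p(J, M) = -16 + M*J**2 - 137*J*M (p(J, M) = J**2*M + (-137*J*M - 16) = M*J**2 + (-16 - 137*J*M) = -16 + M*J**2 - 137*J*M)
(23440 - 1*22637)/p(-132, -107) - 9213/40718 = (23440 - 1*22637)/(-16 - 107*(-132)**2 - 137*(-132)*(-107)) - 9213/40718 = (23440 - 22637)/(-16 - 107*17424 - 1934988) - 9213*1/40718 = 803/(-16 - 1864368 - 1934988) - 9213/40718 = 803/(-3799372) - 9213/40718 = 803*(-1/3799372) - 9213/40718 = -803/3799372 - 9213/40718 = -17518155395/77351414548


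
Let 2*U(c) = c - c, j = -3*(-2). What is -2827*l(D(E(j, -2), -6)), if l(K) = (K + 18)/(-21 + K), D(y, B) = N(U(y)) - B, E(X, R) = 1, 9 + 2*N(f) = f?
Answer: 2827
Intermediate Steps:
j = 6
U(c) = 0 (U(c) = (c - c)/2 = (½)*0 = 0)
N(f) = -9/2 + f/2
D(y, B) = -9/2 - B (D(y, B) = (-9/2 + (½)*0) - B = (-9/2 + 0) - B = -9/2 - B)
l(K) = (18 + K)/(-21 + K)
-2827*l(D(E(j, -2), -6)) = -2827*(18 + (-9/2 - 1*(-6)))/(-21 + (-9/2 - 1*(-6))) = -2827*(18 + (-9/2 + 6))/(-21 + (-9/2 + 6)) = -2827*(18 + 3/2)/(-21 + 3/2) = -2827*39/((-39/2)*2) = -(-5654)*39/(39*2) = -2827*(-1) = 2827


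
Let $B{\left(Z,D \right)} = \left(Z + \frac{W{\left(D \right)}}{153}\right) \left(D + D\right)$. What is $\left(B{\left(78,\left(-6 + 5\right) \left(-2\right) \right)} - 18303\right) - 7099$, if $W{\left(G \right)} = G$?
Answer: $- \frac{3838762}{153} \approx -25090.0$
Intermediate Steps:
$B{\left(Z,D \right)} = 2 D \left(Z + \frac{D}{153}\right)$ ($B{\left(Z,D \right)} = \left(Z + \frac{D}{153}\right) \left(D + D\right) = \left(Z + D \frac{1}{153}\right) 2 D = \left(Z + \frac{D}{153}\right) 2 D = 2 D \left(Z + \frac{D}{153}\right)$)
$\left(B{\left(78,\left(-6 + 5\right) \left(-2\right) \right)} - 18303\right) - 7099 = \left(\frac{2 \left(-6 + 5\right) \left(-2\right) \left(\left(-6 + 5\right) \left(-2\right) + 153 \cdot 78\right)}{153} - 18303\right) - 7099 = \left(\frac{2 \left(\left(-1\right) \left(-2\right)\right) \left(\left(-1\right) \left(-2\right) + 11934\right)}{153} - 18303\right) - 7099 = \left(\frac{2}{153} \cdot 2 \left(2 + 11934\right) - 18303\right) - 7099 = \left(\frac{2}{153} \cdot 2 \cdot 11936 - 18303\right) - 7099 = \left(\frac{47744}{153} - 18303\right) - 7099 = - \frac{2752615}{153} - 7099 = - \frac{3838762}{153}$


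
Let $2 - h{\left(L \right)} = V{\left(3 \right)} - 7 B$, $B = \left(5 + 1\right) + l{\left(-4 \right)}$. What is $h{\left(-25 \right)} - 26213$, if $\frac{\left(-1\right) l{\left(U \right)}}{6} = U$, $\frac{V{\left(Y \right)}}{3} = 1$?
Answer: $-26004$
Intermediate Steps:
$V{\left(Y \right)} = 3$ ($V{\left(Y \right)} = 3 \cdot 1 = 3$)
$l{\left(U \right)} = - 6 U$
$B = 30$ ($B = \left(5 + 1\right) - -24 = 6 + 24 = 30$)
$h{\left(L \right)} = 209$ ($h{\left(L \right)} = 2 - \left(3 - 210\right) = 2 - -207 = 2 + 207 = 209$)
$h{\left(-25 \right)} - 26213 = 209 - 26213 = -26004$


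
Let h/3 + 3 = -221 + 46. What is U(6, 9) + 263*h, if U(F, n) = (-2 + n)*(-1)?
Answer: -140449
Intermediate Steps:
U(F, n) = 2 - n
h = -534 (h = -9 + 3*(-221 + 46) = -9 + 3*(-175) = -9 - 525 = -534)
U(6, 9) + 263*h = (2 - 1*9) + 263*(-534) = (2 - 9) - 140442 = -7 - 140442 = -140449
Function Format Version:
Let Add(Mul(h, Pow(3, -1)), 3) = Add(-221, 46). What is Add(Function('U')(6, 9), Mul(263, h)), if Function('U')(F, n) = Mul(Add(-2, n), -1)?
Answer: -140449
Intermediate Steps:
Function('U')(F, n) = Add(2, Mul(-1, n))
h = -534 (h = Add(-9, Mul(3, Add(-221, 46))) = Add(-9, Mul(3, -175)) = Add(-9, -525) = -534)
Add(Function('U')(6, 9), Mul(263, h)) = Add(Add(2, Mul(-1, 9)), Mul(263, -534)) = Add(Add(2, -9), -140442) = Add(-7, -140442) = -140449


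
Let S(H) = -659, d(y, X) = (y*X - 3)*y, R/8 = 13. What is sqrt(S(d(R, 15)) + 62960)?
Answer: sqrt(62301) ≈ 249.60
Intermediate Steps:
R = 104 (R = 8*13 = 104)
d(y, X) = y*(-3 + X*y) (d(y, X) = (X*y - 3)*y = (-3 + X*y)*y = y*(-3 + X*y))
sqrt(S(d(R, 15)) + 62960) = sqrt(-659 + 62960) = sqrt(62301)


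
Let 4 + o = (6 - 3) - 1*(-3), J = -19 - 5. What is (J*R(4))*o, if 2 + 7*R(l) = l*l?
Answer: -96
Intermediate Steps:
R(l) = -2/7 + l²/7 (R(l) = -2/7 + (l*l)/7 = -2/7 + l²/7)
J = -24
o = 2 (o = -4 + ((6 - 3) - 1*(-3)) = -4 + (3 + 3) = -4 + 6 = 2)
(J*R(4))*o = -24*(-2/7 + (⅐)*4²)*2 = -24*(-2/7 + (⅐)*16)*2 = -24*(-2/7 + 16/7)*2 = -24*2*2 = -48*2 = -96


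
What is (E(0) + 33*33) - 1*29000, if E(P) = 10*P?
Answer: -27911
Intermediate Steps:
(E(0) + 33*33) - 1*29000 = (10*0 + 33*33) - 1*29000 = (0 + 1089) - 29000 = 1089 - 29000 = -27911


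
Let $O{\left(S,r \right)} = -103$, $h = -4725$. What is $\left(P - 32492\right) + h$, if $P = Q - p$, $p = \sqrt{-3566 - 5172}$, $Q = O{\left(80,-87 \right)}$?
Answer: $-37320 - i \sqrt{8738} \approx -37320.0 - 93.477 i$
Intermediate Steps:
$Q = -103$
$p = i \sqrt{8738}$ ($p = \sqrt{-8738} = i \sqrt{8738} \approx 93.477 i$)
$P = -103 - i \sqrt{8738} \approx -103.0 - 93.477 i$
$\left(P - 32492\right) + h = \left(\left(-103 - i \sqrt{8738}\right) - 32492\right) - 4725 = \left(-32595 - i \sqrt{8738}\right) - 4725 = -37320 - i \sqrt{8738}$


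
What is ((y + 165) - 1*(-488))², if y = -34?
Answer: 383161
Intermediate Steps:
((y + 165) - 1*(-488))² = ((-34 + 165) - 1*(-488))² = (131 + 488)² = 619² = 383161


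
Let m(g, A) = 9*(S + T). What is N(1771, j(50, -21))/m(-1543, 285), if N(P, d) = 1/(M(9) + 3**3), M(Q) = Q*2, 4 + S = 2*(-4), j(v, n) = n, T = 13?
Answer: 1/405 ≈ 0.0024691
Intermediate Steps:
S = -12 (S = -4 + 2*(-4) = -4 - 8 = -12)
M(Q) = 2*Q
m(g, A) = 9 (m(g, A) = 9*(-12 + 13) = 9*1 = 9)
N(P, d) = 1/45 (N(P, d) = 1/(2*9 + 3**3) = 1/(18 + 27) = 1/45)
N(1771, j(50, -21))/m(-1543, 285) = (1/45)/9 = (1/45)*(1/9) = 1/405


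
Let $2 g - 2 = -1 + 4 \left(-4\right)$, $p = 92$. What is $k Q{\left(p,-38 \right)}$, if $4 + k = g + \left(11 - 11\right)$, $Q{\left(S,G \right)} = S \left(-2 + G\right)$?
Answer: $42320$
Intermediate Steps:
$g = - \frac{15}{2}$ ($g = 1 + \frac{-1 + 4 \left(-4\right)}{2} = 1 + \frac{-1 - 16}{2} = 1 + \frac{1}{2} \left(-17\right) = 1 - \frac{17}{2} = - \frac{15}{2} \approx -7.5$)
$k = - \frac{23}{2}$ ($k = -4 + \left(- \frac{15}{2} + \left(11 - 11\right)\right) = -4 + \left(- \frac{15}{2} + 0\right) = -4 - \frac{15}{2} = - \frac{23}{2} \approx -11.5$)
$k Q{\left(p,-38 \right)} = - \frac{23 \cdot 92 \left(-2 - 38\right)}{2} = - \frac{23 \cdot 92 \left(-40\right)}{2} = \left(- \frac{23}{2}\right) \left(-3680\right) = 42320$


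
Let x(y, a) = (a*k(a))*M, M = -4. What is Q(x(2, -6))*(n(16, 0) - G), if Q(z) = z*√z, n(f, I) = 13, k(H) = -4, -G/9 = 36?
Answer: -129408*I*√6 ≈ -3.1698e+5*I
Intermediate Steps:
G = -324 (G = -9*36 = -324)
x(y, a) = 16*a (x(y, a) = (a*(-4))*(-4) = -4*a*(-4) = 16*a)
Q(z) = z^(3/2)
Q(x(2, -6))*(n(16, 0) - G) = (16*(-6))^(3/2)*(13 - 1*(-324)) = (-96)^(3/2)*(13 + 324) = -384*I*√6*337 = -129408*I*√6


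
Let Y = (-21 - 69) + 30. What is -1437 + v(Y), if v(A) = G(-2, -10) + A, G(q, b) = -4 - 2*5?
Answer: -1511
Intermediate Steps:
Y = -60 (Y = -90 + 30 = -60)
G(q, b) = -14 (G(q, b) = -4 - 10 = -14)
v(A) = -14 + A
-1437 + v(Y) = -1437 + (-14 - 60) = -1437 - 74 = -1511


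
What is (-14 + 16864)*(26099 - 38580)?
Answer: -210304850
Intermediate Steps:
(-14 + 16864)*(26099 - 38580) = 16850*(-12481) = -210304850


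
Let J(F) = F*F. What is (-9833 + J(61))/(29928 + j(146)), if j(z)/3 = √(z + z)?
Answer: -15243328/74640213 + 3056*√73/74640213 ≈ -0.20387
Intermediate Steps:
J(F) = F²
j(z) = 3*√2*√z (j(z) = 3*√(z + z) = 3*√(2*z) = 3*(√2*√z) = 3*√2*√z)
(-9833 + J(61))/(29928 + j(146)) = (-9833 + 61²)/(29928 + 3*√2*√146) = (-9833 + 3721)/(29928 + 6*√73) = -6112/(29928 + 6*√73)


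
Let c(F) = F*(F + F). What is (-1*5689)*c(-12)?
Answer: -1638432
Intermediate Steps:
c(F) = 2*F**2 (c(F) = F*(2*F) = 2*F**2)
(-1*5689)*c(-12) = (-1*5689)*(2*(-12)**2) = -11378*144 = -5689*288 = -1638432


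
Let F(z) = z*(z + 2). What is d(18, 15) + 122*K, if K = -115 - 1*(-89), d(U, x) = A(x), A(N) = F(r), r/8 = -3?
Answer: -2644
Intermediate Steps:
r = -24 (r = 8*(-3) = -24)
F(z) = z*(2 + z)
A(N) = 528 (A(N) = -24*(2 - 24) = -24*(-22) = 528)
d(U, x) = 528
K = -26 (K = -115 + 89 = -26)
d(18, 15) + 122*K = 528 + 122*(-26) = 528 - 3172 = -2644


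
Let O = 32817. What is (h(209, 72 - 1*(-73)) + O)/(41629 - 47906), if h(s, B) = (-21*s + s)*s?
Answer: 840803/6277 ≈ 133.95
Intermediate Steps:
h(s, B) = -20*s² (h(s, B) = (-20*s)*s = -20*s²)
(h(209, 72 - 1*(-73)) + O)/(41629 - 47906) = (-20*209² + 32817)/(41629 - 47906) = (-20*43681 + 32817)/(-6277) = (-873620 + 32817)*(-1/6277) = -840803*(-1/6277) = 840803/6277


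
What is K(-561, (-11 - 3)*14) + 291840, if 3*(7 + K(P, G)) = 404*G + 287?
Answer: 265534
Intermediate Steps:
K(P, G) = 266/3 + 404*G/3 (K(P, G) = -7 + (404*G + 287)/3 = -7 + (287 + 404*G)/3 = -7 + (287/3 + 404*G/3) = 266/3 + 404*G/3)
K(-561, (-11 - 3)*14) + 291840 = (266/3 + 404*((-11 - 3)*14)/3) + 291840 = (266/3 + 404*(-14*14)/3) + 291840 = (266/3 + (404/3)*(-196)) + 291840 = (266/3 - 79184/3) + 291840 = -26306 + 291840 = 265534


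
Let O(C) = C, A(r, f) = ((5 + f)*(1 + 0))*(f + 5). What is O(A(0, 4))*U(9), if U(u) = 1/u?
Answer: 9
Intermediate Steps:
A(r, f) = (5 + f)² (A(r, f) = ((5 + f)*1)*(5 + f) = (5 + f)*(5 + f) = (5 + f)²)
O(A(0, 4))*U(9) = (5 + 4)²/9 = 9²*(⅑) = 81*(⅑) = 9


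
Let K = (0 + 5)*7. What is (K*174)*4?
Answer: 24360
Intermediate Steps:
K = 35 (K = 5*7 = 35)
(K*174)*4 = (35*174)*4 = 6090*4 = 24360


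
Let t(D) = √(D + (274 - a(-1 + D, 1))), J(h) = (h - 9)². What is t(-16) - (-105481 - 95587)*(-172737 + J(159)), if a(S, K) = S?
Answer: -30207853116 + 5*√11 ≈ -3.0208e+10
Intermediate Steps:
J(h) = (-9 + h)²
t(D) = 5*√11 (t(D) = √(D + (274 - (-1 + D))) = √(D + (274 + (1 - D))) = √(D + (275 - D)) = √275 = 5*√11)
t(-16) - (-105481 - 95587)*(-172737 + J(159)) = 5*√11 - (-105481 - 95587)*(-172737 + (-9 + 159)²) = 5*√11 - (-201068)*(-172737 + 150²) = 5*√11 - (-201068)*(-172737 + 22500) = 5*√11 - (-201068)*(-150237) = 5*√11 - 1*30207853116 = 5*√11 - 30207853116 = -30207853116 + 5*√11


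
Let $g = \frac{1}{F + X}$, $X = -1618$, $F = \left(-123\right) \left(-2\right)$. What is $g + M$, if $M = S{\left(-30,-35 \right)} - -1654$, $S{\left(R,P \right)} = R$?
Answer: $\frac{2228127}{1372} \approx 1624.0$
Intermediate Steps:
$F = 246$
$g = - \frac{1}{1372}$ ($g = \frac{1}{246 - 1618} = \frac{1}{-1372} = - \frac{1}{1372} \approx -0.00072886$)
$M = 1624$ ($M = -30 - -1654 = -30 + 1654 = 1624$)
$g + M = - \frac{1}{1372} + 1624 = \frac{2228127}{1372}$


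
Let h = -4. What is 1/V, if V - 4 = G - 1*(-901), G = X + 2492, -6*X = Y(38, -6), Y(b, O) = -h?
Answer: 3/10189 ≈ 0.00029444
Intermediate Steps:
Y(b, O) = 4 (Y(b, O) = -1*(-4) = 4)
X = -⅔ (X = -⅙*4 = -⅔ ≈ -0.66667)
G = 7474/3 (G = -⅔ + 2492 = 7474/3 ≈ 2491.3)
V = 10189/3 (V = 4 + (7474/3 - 1*(-901)) = 4 + (7474/3 + 901) = 4 + 10177/3 = 10189/3 ≈ 3396.3)
1/V = 1/(10189/3) = 3/10189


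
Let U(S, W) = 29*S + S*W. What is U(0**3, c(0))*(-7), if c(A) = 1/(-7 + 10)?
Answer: 0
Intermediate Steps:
c(A) = 1/3
U(0**3, c(0))*(-7) = (0**3*(29 + 1/3))*(-7) = (0*(88/3))*(-7) = 0*(-7) = 0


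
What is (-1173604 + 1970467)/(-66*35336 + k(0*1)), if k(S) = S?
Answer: -265621/777392 ≈ -0.34168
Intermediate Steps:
(-1173604 + 1970467)/(-66*35336 + k(0*1)) = (-1173604 + 1970467)/(-66*35336 + 0*1) = 796863/(-2332176 + 0) = 796863/(-2332176) = 796863*(-1/2332176) = -265621/777392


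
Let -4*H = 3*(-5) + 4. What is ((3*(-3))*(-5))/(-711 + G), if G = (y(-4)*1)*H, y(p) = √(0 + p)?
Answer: -25596/404441 - 198*I/404441 ≈ -0.063287 - 0.00048956*I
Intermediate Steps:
y(p) = √p
H = 11/4 (H = -(3*(-5) + 4)/4 = -(-15 + 4)/4 = -¼*(-11) = 11/4 ≈ 2.7500)
G = 11*I/2 (G = (√(-4)*1)*(11/4) = ((2*I)*1)*(11/4) = (2*I)*(11/4) = 11*I/2 ≈ 5.5*I)
((3*(-3))*(-5))/(-711 + G) = ((3*(-3))*(-5))/(-711 + 11*I/2) = (4*(-711 - 11*I/2)/2022205)*(-9*(-5)) = (4*(-711 - 11*I/2)/2022205)*45 = 36*(-711 - 11*I/2)/404441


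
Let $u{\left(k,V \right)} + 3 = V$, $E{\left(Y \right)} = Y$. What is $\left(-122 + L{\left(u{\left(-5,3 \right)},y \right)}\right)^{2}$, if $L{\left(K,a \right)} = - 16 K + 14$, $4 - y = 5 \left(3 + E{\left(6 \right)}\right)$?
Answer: $11664$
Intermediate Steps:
$u{\left(k,V \right)} = -3 + V$
$y = -41$ ($y = 4 - 5 \left(3 + 6\right) = 4 - 5 \cdot 9 = 4 - 45 = -41$)
$L{\left(K,a \right)} = 14 - 16 K$
$\left(-122 + L{\left(u{\left(-5,3 \right)},y \right)}\right)^{2} = \left(-122 + \left(14 - 16 \left(-3 + 3\right)\right)\right)^{2} = \left(-122 + \left(14 - 0\right)\right)^{2} = \left(-122 + \left(14 + 0\right)\right)^{2} = \left(-122 + 14\right)^{2} = \left(-108\right)^{2} = 11664$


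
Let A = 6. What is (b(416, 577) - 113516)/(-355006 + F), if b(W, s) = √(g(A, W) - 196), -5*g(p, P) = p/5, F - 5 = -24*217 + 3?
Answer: 56758/180103 - I*√4906/1801030 ≈ 0.31514 - 3.889e-5*I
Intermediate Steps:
F = -5200 (F = 5 + (-24*217 + 3) = 5 + (-5208 + 3) = 5 - 5205 = -5200)
g(p, P) = -p/25 (g(p, P) = -p/(5*5) = -p/25)
b(W, s) = I*√4906/5 (b(W, s) = √(-1/25*6 - 196) = √(-6/25 - 196) = √(-4906/25) = I*√4906/5)
(b(416, 577) - 113516)/(-355006 + F) = (I*√4906/5 - 113516)/(-355006 - 5200) = (-113516 + I*√4906/5)/(-360206) = (-113516 + I*√4906/5)*(-1/360206) = 56758/180103 - I*√4906/1801030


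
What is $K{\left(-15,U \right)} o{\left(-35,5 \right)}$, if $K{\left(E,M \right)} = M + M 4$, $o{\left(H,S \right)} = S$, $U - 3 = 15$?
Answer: $450$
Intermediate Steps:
$U = 18$ ($U = 3 + 15 = 18$)
$K{\left(E,M \right)} = 5 M$ ($K{\left(E,M \right)} = M + 4 M = 5 M$)
$K{\left(-15,U \right)} o{\left(-35,5 \right)} = 5 \cdot 18 \cdot 5 = 90 \cdot 5 = 450$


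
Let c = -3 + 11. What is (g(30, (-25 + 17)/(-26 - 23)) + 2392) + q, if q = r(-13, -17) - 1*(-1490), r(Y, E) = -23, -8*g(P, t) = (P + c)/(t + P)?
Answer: 22813477/5912 ≈ 3858.8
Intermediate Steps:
c = 8
g(P, t) = -(8 + P)/(8*(P + t)) (g(P, t) = -(P + 8)/(8*(t + P)) = -(8 + P)/(8*(P + t)))
q = 1467 (q = -23 - 1*(-1490) = -23 + 1490 = 1467)
(g(30, (-25 + 17)/(-26 - 23)) + 2392) + q = ((-1 - ⅛*30)/(30 + (-25 + 17)/(-26 - 23)) + 2392) + 1467 = ((-1 - 15/4)/(30 - 8/(-49)) + 2392) + 1467 = (-19/4/(30 - 8*(-1/49)) + 2392) + 1467 = (-19/4/(30 + 8/49) + 2392) + 1467 = (-19/4/(1478/49) + 2392) + 1467 = ((49/1478)*(-19/4) + 2392) + 1467 = (-931/5912 + 2392) + 1467 = 14140573/5912 + 1467 = 22813477/5912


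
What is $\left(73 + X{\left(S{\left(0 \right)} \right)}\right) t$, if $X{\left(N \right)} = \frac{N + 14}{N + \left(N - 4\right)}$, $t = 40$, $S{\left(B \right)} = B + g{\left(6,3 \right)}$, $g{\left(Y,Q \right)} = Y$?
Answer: $3020$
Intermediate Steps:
$S{\left(B \right)} = 6 + B$ ($S{\left(B \right)} = B + 6 = 6 + B$)
$X{\left(N \right)} = \frac{14 + N}{-4 + 2 N}$ ($X{\left(N \right)} = \frac{14 + N}{N + \left(-4 + N\right)} = \frac{14 + N}{-4 + 2 N}$)
$\left(73 + X{\left(S{\left(0 \right)} \right)}\right) t = \left(73 + \frac{14 + \left(6 + 0\right)}{2 \left(-2 + \left(6 + 0\right)\right)}\right) 40 = \left(73 + \frac{14 + 6}{2 \left(-2 + 6\right)}\right) 40 = \left(73 + \frac{1}{2} \cdot \frac{1}{4} \cdot 20\right) 40 = \left(73 + \frac{5}{2}\right) 40 = \frac{151}{2} \cdot 40 = 3020$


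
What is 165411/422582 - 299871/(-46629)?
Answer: 1357909459/199036122 ≈ 6.8224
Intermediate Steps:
165411/422582 - 299871/(-46629) = 165411*(1/422582) - 299871*(-1/46629) = 165411/422582 + 3029/471 = 1357909459/199036122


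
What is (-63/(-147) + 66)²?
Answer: 216225/49 ≈ 4412.8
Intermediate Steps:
(-63/(-147) + 66)² = (-63*(-1/147) + 66)² = (3/7 + 66)² = (465/7)² = 216225/49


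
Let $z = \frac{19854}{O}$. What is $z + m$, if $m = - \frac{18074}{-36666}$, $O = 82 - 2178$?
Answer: $- \frac{24645845}{2744712} \approx -8.9794$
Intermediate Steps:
$O = -2096$ ($O = 82 - 2178 = -2096$)
$m = \frac{1291}{2619}$ ($m = \left(-18074\right) \left(- \frac{1}{36666}\right) = \frac{1291}{2619} \approx 0.49294$)
$z = - \frac{9927}{1048}$ ($z = \frac{19854}{-2096} = 19854 \left(- \frac{1}{2096}\right) = - \frac{9927}{1048} \approx -9.4723$)
$z + m = - \frac{9927}{1048} + \frac{1291}{2619} = - \frac{24645845}{2744712}$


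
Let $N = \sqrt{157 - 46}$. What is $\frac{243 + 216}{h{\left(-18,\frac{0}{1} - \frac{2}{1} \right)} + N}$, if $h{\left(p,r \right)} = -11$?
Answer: $- \frac{5049}{10} - \frac{459 \sqrt{111}}{10} \approx -988.49$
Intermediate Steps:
$N = \sqrt{111} \approx 10.536$
$\frac{243 + 216}{h{\left(-18,\frac{0}{1} - \frac{2}{1} \right)} + N} = \frac{243 + 216}{-11 + \sqrt{111}} = \frac{459}{-11 + \sqrt{111}}$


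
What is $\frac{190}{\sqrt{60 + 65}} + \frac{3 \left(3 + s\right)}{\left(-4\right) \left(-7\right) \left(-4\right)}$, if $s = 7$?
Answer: $- \frac{15}{56} + \frac{38 \sqrt{5}}{5} \approx 16.726$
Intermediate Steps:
$\frac{190}{\sqrt{60 + 65}} + \frac{3 \left(3 + s\right)}{\left(-4\right) \left(-7\right) \left(-4\right)} = \frac{190}{\sqrt{60 + 65}} + \frac{3 \left(3 + 7\right)}{\left(-4\right) \left(-7\right) \left(-4\right)} = \frac{190}{\sqrt{125}} + \frac{3 \cdot 10}{28 \left(-4\right)} = \frac{190}{5 \sqrt{5}} + \frac{30}{-112} = 190 \frac{\sqrt{5}}{25} + 30 \left(- \frac{1}{112}\right) = \frac{38 \sqrt{5}}{5} - \frac{15}{56} = - \frac{15}{56} + \frac{38 \sqrt{5}}{5}$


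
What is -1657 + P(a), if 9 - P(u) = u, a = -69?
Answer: -1579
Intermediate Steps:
P(u) = 9 - u
-1657 + P(a) = -1657 + (9 - 1*(-69)) = -1657 + (9 + 69) = -1657 + 78 = -1579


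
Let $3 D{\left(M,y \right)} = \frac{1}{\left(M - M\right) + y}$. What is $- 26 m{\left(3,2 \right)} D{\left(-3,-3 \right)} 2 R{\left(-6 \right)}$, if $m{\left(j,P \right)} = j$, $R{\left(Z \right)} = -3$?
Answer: $-52$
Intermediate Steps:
$D{\left(M,y \right)} = \frac{1}{3 y}$ ($D{\left(M,y \right)} = \frac{1}{3 \left(\left(M - M\right) + y\right)} = \frac{1}{3 \left(0 + y\right)} = \frac{1}{3 y}$)
$- 26 m{\left(3,2 \right)} D{\left(-3,-3 \right)} 2 R{\left(-6 \right)} = - 26 \cdot 3 \frac{1}{3 \left(-3\right)} 2 \left(-3\right) = - 26 \cdot 3 \cdot \frac{1}{3} \left(- \frac{1}{3}\right) 2 \left(-3\right) = - 26 \cdot 3 \left(\left(- \frac{1}{9}\right) 2\right) \left(-3\right) = - 26 \cdot 3 \left(- \frac{2}{9}\right) \left(-3\right) = \left(-26\right) \left(- \frac{2}{3}\right) \left(-3\right) = \frac{52}{3} \left(-3\right) = -52$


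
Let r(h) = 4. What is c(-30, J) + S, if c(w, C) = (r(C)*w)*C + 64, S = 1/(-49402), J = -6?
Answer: 38731167/49402 ≈ 784.00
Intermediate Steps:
S = -1/49402 ≈ -2.0242e-5
c(w, C) = 64 + 4*C*w (c(w, C) = (4*w)*C + 64 = 4*C*w + 64 = 64 + 4*C*w)
c(-30, J) + S = (64 + 4*(-6)*(-30)) - 1/49402 = (64 + 720) - 1/49402 = 784 - 1/49402 = 38731167/49402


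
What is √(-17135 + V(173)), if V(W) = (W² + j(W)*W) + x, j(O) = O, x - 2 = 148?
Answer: √42873 ≈ 207.06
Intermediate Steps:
x = 150 (x = 2 + 148 = 150)
V(W) = 150 + 2*W² (V(W) = (W² + W*W) + 150 = (W² + W²) + 150 = 2*W² + 150 = 150 + 2*W²)
√(-17135 + V(173)) = √(-17135 + (150 + 2*173²)) = √(-17135 + (150 + 2*29929)) = √(-17135 + (150 + 59858)) = √(-17135 + 60008) = √42873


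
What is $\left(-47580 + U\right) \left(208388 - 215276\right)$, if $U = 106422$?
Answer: $-405303696$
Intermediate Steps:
$\left(-47580 + U\right) \left(208388 - 215276\right) = \left(-47580 + 106422\right) \left(208388 - 215276\right) = 58842 \left(-6888\right) = -405303696$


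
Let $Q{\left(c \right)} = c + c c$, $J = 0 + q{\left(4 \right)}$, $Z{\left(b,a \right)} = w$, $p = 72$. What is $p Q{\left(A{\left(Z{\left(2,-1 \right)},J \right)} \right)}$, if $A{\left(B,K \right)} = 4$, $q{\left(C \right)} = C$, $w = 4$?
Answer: $1440$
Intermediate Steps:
$Z{\left(b,a \right)} = 4$
$J = 4$ ($J = 0 + 4 = 4$)
$Q{\left(c \right)} = c + c^{2}$
$p Q{\left(A{\left(Z{\left(2,-1 \right)},J \right)} \right)} = 72 \cdot 4 \left(1 + 4\right) = 72 \cdot 4 \cdot 5 = 72 \cdot 20 = 1440$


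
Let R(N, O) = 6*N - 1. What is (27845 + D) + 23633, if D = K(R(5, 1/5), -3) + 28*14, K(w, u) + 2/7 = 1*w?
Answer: 363291/7 ≈ 51899.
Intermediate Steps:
R(N, O) = -1 + 6*N
K(w, u) = -2/7 + w (K(w, u) = -2/7 + 1*w = -2/7 + w)
D = 2945/7 (D = (-2/7 + (-1 + 6*5)) + 28*14 = (-2/7 + (-1 + 30)) + 392 = (-2/7 + 29) + 392 = 201/7 + 392 = 2945/7 ≈ 420.71)
(27845 + D) + 23633 = (27845 + 2945/7) + 23633 = 197860/7 + 23633 = 363291/7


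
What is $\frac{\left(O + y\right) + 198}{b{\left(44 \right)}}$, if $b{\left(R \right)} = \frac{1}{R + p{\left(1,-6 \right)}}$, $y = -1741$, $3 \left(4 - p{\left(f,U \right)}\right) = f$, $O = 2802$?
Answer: $\frac{180037}{3} \approx 60012.0$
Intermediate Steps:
$p{\left(f,U \right)} = 4 - \frac{f}{3}$
$b{\left(R \right)} = \frac{1}{\frac{11}{3} + R}$ ($b{\left(R \right)} = \frac{1}{R + \left(4 - \frac{1}{3}\right)} = \frac{1}{R + \frac{11}{3}} = \frac{1}{\frac{11}{3} + R}$)
$\frac{\left(O + y\right) + 198}{b{\left(44 \right)}} = \frac{\left(2802 - 1741\right) + 198}{3 \frac{1}{11 + 3 \cdot 44}} = \frac{1061 + 198}{3 \frac{1}{11 + 132}} = \frac{1259}{3 \cdot \frac{1}{143}} = \frac{1259}{\frac{3}{143}} = 1259 \cdot \frac{143}{3} = \frac{180037}{3}$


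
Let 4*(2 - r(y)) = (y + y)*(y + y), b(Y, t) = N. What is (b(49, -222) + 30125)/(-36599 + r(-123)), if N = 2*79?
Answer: -30283/51726 ≈ -0.58545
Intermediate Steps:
N = 158
b(Y, t) = 158
r(y) = 2 - y**2 (r(y) = 2 - (y + y)*(y + y)/4 = 2 - 2*y*2*y/4 = 2 - y**2)
(b(49, -222) + 30125)/(-36599 + r(-123)) = (158 + 30125)/(-36599 + (2 - 1*(-123)**2)) = 30283/(-36599 + (2 - 1*15129)) = 30283/(-36599 + (2 - 15129)) = 30283/(-36599 - 15127) = 30283/(-51726) = 30283*(-1/51726) = -30283/51726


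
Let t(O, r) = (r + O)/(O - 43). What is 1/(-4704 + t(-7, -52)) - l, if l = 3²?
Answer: -2116319/235141 ≈ -9.0002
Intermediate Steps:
t(O, r) = (O + r)/(-43 + O)
l = 9
1/(-4704 + t(-7, -52)) - l = 1/(-4704 + (-7 - 52)/(-43 - 7)) - 1*9 = 1/(-4704 - 59/(-50)) - 9 = 1/(-4704 - 1/50*(-59)) - 9 = 1/(-4704 + 59/50) - 9 = 1/(-235141/50) - 9 = -50/235141 - 9 = -2116319/235141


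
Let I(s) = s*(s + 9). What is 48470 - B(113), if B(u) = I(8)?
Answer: 48334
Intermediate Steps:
I(s) = s*(9 + s)
B(u) = 136 (B(u) = 8*(9 + 8) = 8*17 = 136)
48470 - B(113) = 48470 - 1*136 = 48470 - 136 = 48334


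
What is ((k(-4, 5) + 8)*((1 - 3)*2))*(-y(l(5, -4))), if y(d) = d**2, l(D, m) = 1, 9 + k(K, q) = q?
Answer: 16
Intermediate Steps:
k(K, q) = -9 + q
((k(-4, 5) + 8)*((1 - 3)*2))*(-y(l(5, -4))) = (((-9 + 5) + 8)*((1 - 3)*2))*(-1*1**2) = ((-4 + 8)*(-2*2))*(-1*1) = (4*(-4))*(-1) = -16*(-1) = 16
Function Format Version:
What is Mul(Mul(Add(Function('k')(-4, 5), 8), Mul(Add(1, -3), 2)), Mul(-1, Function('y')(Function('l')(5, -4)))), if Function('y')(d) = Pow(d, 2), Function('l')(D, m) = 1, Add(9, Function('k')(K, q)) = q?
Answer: 16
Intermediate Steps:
Function('k')(K, q) = Add(-9, q)
Mul(Mul(Add(Function('k')(-4, 5), 8), Mul(Add(1, -3), 2)), Mul(-1, Function('y')(Function('l')(5, -4)))) = Mul(Mul(Add(Add(-9, 5), 8), Mul(Add(1, -3), 2)), Mul(-1, Pow(1, 2))) = Mul(Mul(Add(-4, 8), Mul(-2, 2)), Mul(-1, 1)) = Mul(Mul(4, -4), -1) = Mul(-16, -1) = 16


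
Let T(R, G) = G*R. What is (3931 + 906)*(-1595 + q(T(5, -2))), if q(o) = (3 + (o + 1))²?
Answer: -7540883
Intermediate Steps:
q(o) = (4 + o)² (q(o) = (3 + (1 + o))² = (4 + o)²)
(3931 + 906)*(-1595 + q(T(5, -2))) = (3931 + 906)*(-1595 + (4 - 2*5)²) = 4837*(-1595 + (4 - 10)²) = 4837*(-1595 + (-6)²) = 4837*(-1595 + 36) = 4837*(-1559) = -7540883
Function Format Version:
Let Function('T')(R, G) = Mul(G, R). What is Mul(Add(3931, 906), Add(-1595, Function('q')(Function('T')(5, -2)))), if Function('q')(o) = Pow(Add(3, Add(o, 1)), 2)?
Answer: -7540883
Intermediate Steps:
Function('q')(o) = Pow(Add(4, o), 2) (Function('q')(o) = Pow(Add(3, Add(1, o)), 2) = Pow(Add(4, o), 2))
Mul(Add(3931, 906), Add(-1595, Function('q')(Function('T')(5, -2)))) = Mul(Add(3931, 906), Add(-1595, Pow(Add(4, Mul(-2, 5)), 2))) = Mul(4837, Add(-1595, Pow(Add(4, -10), 2))) = Mul(4837, Add(-1595, Pow(-6, 2))) = Mul(4837, Add(-1595, 36)) = Mul(4837, -1559) = -7540883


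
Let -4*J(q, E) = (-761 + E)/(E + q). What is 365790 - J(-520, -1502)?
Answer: 2958511783/8088 ≈ 3.6579e+5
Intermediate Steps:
J(q, E) = -(-761 + E)/(4*(E + q))
365790 - J(-520, -1502) = 365790 - (761 - 1*(-1502))/(4*(-1502 - 520)) = 365790 - (761 + 1502)/(4*(-2022)) = 365790 - (-1)*2263/(4*2022) = 365790 - 1*(-2263/8088) = 365790 + 2263/8088 = 2958511783/8088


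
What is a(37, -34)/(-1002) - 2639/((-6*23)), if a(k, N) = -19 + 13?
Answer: 440851/23046 ≈ 19.129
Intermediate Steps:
a(k, N) = -6
a(37, -34)/(-1002) - 2639/((-6*23)) = -6/(-1002) - 2639/((-6*23)) = -6*(-1/1002) - 2639/(-138) = 1/167 - 2639*(-1/138) = 1/167 + 2639/138 = 440851/23046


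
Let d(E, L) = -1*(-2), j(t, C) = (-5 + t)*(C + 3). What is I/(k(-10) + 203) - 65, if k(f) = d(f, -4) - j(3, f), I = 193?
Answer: -12222/191 ≈ -63.990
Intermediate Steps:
j(t, C) = (-5 + t)*(3 + C)
d(E, L) = 2
k(f) = 8 + 2*f (k(f) = 2 - (-15 - 5*f + 3*3 + f*3) = 2 - (-15 - 5*f + 9 + 3*f) = 2 - (-6 - 2*f) = 2 + (6 + 2*f) = 8 + 2*f)
I/(k(-10) + 203) - 65 = 193/((8 + 2*(-10)) + 203) - 65 = 193/((8 - 20) + 203) - 65 = 193/(-12 + 203) - 65 = 193/191 - 65 = -12222/191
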